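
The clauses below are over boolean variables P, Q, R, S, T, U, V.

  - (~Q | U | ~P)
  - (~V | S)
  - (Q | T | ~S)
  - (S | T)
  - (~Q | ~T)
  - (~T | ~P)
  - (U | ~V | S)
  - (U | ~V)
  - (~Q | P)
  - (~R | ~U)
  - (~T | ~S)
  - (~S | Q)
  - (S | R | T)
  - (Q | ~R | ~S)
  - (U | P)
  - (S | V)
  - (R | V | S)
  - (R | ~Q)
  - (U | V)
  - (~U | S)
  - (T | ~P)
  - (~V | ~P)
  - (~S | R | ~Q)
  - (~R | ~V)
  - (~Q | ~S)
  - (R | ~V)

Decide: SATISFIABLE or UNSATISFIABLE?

UNSATISFIABLE

S = True:
  propagation gives T=False, Q=True; an empty clause results — contradiction.
S = False:
  propagation gives V=False; an empty clause results — contradiction.
Every branch closes, so no satisfying assignment exists.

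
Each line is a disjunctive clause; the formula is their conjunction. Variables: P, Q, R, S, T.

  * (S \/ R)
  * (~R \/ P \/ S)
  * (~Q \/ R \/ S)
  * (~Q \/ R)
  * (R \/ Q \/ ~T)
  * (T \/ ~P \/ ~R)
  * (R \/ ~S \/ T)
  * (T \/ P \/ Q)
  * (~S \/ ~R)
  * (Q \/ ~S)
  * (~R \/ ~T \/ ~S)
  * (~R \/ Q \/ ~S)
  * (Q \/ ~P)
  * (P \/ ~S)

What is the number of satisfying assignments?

1

The models are:
  P=T Q=T R=T S=F T=T
That's 1 in total.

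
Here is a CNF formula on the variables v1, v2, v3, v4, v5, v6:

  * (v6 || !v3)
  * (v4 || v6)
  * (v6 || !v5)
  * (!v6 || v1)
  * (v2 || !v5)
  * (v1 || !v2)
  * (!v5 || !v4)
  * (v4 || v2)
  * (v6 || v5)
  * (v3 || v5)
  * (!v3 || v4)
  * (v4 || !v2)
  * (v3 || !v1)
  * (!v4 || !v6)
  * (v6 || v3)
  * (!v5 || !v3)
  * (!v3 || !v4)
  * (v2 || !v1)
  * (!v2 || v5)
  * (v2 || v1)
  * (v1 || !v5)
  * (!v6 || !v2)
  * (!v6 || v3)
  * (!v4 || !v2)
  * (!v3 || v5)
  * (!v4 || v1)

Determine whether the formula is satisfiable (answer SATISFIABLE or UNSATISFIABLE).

UNSATISFIABLE

v2 = True:
  propagation gives v1=True, v4=True; an empty clause results — contradiction.
v2 = False:
  propagation gives v5=False, v4=True, v6=True; an empty clause results — contradiction.
Every branch closes, so no satisfying assignment exists.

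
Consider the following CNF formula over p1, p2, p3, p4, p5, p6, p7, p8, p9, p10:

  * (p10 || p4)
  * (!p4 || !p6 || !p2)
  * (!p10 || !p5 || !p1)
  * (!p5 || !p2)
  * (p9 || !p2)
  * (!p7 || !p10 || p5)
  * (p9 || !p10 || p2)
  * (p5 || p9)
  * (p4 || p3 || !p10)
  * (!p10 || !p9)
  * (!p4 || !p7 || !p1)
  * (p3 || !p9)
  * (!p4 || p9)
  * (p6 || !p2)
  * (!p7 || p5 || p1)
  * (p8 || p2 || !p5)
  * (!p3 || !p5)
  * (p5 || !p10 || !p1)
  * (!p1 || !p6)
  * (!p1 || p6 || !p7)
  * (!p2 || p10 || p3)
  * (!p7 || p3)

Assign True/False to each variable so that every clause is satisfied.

p1=True, p2=False, p3=True, p4=True, p5=False, p6=False, p7=False, p8=False, p9=True, p10=False

Pure literal: p7 appears only negated; assign p7 = False.
Branch on p1: take p1 = True.
  then p6 is forced to False.
  then p2 is forced to False.
Try p3 = True.
  then p5 is forced to False.
  then p9 is forced to True.
  then p10 is forced to False.
  then p4 is forced to True.
p8 is now unconstrained; take p8 = False.
Every clause has at least one true literal under this assignment.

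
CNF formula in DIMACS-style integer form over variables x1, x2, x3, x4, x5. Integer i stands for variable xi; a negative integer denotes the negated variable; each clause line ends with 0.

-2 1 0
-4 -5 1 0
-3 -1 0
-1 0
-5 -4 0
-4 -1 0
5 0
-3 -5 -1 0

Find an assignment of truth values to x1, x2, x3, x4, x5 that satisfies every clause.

(NOT x1) is a unit clause, so x1 = False.
(NOT x2) is a unit clause, so x2 = False.
The clause (x5) is unit: x5 must be True.
Unit propagation: (NOT x4) forces x4 = False.
x3 is now unconstrained; take x3 = False.

x1=False, x2=False, x3=False, x4=False, x5=True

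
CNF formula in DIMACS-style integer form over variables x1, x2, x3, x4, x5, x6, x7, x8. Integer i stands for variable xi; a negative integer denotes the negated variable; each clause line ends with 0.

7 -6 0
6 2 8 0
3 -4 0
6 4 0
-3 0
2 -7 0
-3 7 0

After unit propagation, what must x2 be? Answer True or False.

(NOT x3) stands alone — x3 = False.
(x3 OR NOT x4) with x3 = False leaves only NOT x4, so x4 = False.
(x6 OR x4): since x4 = False, the clause reduces to (x6). x6 = True.
From (x7 OR NOT x6) and x6 = True: x7 = True.
In (x2 OR NOT x7), NOT x7 is now false; x2 must hold, so x2 = True.

True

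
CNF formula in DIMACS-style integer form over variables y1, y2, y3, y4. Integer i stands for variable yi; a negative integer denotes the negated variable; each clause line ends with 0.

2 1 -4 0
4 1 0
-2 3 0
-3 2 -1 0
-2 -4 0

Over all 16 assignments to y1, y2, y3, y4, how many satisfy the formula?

Satisfying assignments:
  y1=1 y2=0 y3=0 y4=0
  y1=1 y2=0 y3=0 y4=1
  y1=1 y2=1 y3=1 y4=0
Count: 3.

3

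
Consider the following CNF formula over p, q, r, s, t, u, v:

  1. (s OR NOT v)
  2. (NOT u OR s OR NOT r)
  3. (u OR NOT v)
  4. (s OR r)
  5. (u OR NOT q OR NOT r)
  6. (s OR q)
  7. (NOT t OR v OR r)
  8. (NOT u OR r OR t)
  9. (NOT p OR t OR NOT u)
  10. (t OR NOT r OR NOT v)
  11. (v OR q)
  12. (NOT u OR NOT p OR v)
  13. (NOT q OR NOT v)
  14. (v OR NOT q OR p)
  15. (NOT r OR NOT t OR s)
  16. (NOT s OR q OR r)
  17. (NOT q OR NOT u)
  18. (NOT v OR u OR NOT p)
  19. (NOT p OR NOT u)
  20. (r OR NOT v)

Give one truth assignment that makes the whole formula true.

p=1, q=1, r=0, s=1, t=0, u=0, v=0

Set p = True and propagate.
  then u is forced to False.
  then v is forced to False.
  then q is forced to True.
  then r is forced to False.
  then s is forced to True.
  then t is forced to False.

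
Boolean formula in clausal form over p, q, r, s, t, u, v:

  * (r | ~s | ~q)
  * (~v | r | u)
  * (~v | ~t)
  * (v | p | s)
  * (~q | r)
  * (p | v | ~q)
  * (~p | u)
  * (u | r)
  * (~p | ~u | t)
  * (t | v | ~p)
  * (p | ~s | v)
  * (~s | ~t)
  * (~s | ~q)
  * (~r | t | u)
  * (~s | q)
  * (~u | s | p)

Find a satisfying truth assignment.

p = True, q = True, r = True, s = False, t = True, u = True, v = False

Check each clause:
  1. (r | ~s | ~q) — r is true.
  2. (r | u | ~v) — ~v is true.
  3. (~t | ~v) — ~v is true.
  4. (v | s | p) — p is true.
  5. (r | ~q) — r is true.
  6. (p | ~q | v) — p is true.
  7. (u | ~p) — u is true.
  8. (r | u) — r is true.
  9. (~u | t | ~p) — t is true.
  10. (t | ~p | v) — t is true.
  11. (~s | p | v) — p is true.
  12. (~t | ~s) — ~s is true.
  13. (~q | ~s) — ~s is true.
  14. (u | ~r | t) — t is true.
  15. (~s | q) — q is true.
  16. (~u | s | p) — p is true.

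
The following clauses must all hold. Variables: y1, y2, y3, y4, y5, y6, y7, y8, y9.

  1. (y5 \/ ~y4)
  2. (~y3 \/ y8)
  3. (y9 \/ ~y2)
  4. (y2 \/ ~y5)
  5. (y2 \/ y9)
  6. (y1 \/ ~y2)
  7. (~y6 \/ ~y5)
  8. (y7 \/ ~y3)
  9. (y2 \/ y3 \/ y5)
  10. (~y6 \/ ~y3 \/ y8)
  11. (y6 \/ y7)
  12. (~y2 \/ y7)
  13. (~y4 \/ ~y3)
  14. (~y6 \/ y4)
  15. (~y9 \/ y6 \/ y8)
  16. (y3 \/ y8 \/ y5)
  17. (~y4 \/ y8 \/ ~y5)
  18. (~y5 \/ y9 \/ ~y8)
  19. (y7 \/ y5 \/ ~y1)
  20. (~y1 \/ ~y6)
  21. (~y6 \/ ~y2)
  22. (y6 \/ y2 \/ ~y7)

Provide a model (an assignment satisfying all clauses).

y1=True, y2=True, y3=True, y4=False, y5=True, y6=False, y7=True, y8=True, y9=True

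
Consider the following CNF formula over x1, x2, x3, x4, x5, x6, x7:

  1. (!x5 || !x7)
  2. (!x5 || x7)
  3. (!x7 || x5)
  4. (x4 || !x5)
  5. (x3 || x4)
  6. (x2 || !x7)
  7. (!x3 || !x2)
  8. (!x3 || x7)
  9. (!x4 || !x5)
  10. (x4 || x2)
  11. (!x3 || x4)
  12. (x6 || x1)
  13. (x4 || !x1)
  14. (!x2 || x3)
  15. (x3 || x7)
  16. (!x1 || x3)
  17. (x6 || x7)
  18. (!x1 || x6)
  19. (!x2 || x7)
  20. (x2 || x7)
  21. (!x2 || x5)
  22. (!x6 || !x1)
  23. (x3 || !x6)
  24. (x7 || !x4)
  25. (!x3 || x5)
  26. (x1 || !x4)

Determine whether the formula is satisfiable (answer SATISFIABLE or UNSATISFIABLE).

UNSATISFIABLE

x7 = True:
  propagation gives x5=False; an empty clause results — contradiction.
x7 = False:
  propagation gives x5=False, x3=False; an empty clause results — contradiction.
Every branch closes, so no satisfying assignment exists.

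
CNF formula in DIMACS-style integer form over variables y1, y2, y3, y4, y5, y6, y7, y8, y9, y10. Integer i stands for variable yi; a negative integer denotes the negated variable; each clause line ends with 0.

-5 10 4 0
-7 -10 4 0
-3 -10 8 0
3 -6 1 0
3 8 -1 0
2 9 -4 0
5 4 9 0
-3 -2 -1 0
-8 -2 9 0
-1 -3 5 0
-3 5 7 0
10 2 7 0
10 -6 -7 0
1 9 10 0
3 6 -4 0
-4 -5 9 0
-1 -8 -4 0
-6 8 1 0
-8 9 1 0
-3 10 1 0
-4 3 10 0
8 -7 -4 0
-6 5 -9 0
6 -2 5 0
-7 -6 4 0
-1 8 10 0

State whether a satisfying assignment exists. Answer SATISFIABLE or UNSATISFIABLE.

SATISFIABLE

Try y1 = True.
Branch on y2: take y2 = False.
Try y3 = True.
  then y5 is forced to True.
The remaining clauses are satisfied by y4 = False, y6 = False, y7 = False, y8 = True, y9 = True, y10 = True.
Every clause has at least one true literal under this assignment.
So y1=True, y2=False, y3=True, y4=False, y5=True, y6=False, y7=False, y8=True, y9=True, y10=True is a satisfying assignment.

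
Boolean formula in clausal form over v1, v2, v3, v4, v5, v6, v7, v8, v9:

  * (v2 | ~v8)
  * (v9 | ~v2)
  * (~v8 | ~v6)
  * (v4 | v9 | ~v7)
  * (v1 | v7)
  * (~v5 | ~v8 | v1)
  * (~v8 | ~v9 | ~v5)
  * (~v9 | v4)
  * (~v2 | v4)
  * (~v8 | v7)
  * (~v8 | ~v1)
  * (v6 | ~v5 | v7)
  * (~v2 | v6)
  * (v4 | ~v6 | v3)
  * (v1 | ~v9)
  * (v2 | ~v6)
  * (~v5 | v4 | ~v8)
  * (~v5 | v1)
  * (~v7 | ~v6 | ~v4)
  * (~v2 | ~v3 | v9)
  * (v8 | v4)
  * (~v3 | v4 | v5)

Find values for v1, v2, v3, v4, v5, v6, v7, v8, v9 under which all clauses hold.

Branch on v1: take v1 = True.
  then v8 is forced to False.
  then v4 is forced to True.
The remaining clauses are satisfied by v2 = False, v3 = True, v5 = False, v6 = False, v7 = False, v9 = True.
Every clause has at least one true literal under this assignment.

v1=T  v2=F  v3=T  v4=T  v5=F  v6=F  v7=F  v8=F  v9=T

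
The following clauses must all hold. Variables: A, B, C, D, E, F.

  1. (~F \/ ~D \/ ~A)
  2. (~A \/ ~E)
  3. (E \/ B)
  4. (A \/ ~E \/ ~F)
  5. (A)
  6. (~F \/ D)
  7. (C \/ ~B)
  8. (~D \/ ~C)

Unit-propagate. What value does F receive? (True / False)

(A) is a unit clause: A = True.
In (~A \/ ~E), ~A is now false; ~E must hold, so E = False.
(B \/ E): since E = False, the clause reduces to (B). B = True.
From (~B \/ C) and B = True: C = True.
In (~D \/ ~C), ~C is now false; ~D must hold, so D = False.
(D \/ ~F): since D = False, the clause reduces to (~F). F = False.

False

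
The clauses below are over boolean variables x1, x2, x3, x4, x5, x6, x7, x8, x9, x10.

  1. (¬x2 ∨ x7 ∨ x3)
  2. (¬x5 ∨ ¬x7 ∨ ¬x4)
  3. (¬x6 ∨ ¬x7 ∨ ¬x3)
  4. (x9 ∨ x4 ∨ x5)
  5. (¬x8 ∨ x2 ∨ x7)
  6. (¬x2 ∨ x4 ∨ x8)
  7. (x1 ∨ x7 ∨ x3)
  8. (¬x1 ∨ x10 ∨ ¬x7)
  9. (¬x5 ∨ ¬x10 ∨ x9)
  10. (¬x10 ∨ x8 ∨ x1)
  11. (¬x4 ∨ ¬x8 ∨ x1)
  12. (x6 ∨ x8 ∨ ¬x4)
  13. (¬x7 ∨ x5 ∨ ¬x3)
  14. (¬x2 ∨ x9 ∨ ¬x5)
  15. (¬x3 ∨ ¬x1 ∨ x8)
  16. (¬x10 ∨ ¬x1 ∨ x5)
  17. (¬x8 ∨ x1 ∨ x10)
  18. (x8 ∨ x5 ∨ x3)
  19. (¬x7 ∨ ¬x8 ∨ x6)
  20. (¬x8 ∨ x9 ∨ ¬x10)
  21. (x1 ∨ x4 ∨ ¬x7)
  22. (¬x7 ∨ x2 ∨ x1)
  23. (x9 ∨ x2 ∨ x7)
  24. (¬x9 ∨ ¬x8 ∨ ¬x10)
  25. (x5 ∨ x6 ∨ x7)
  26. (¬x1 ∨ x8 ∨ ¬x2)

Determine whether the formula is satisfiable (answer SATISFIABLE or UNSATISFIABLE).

Try x1 = True.
The remaining clauses are satisfied by x2 = False, x3 = False, x4 = True, x5 = True, x6 = True, x7 = False, x8 = False, x9 = True, x10 = False.
So x1=True, x2=False, x3=False, x4=True, x5=True, x6=True, x7=False, x8=False, x9=True, x10=False is a satisfying assignment.

SATISFIABLE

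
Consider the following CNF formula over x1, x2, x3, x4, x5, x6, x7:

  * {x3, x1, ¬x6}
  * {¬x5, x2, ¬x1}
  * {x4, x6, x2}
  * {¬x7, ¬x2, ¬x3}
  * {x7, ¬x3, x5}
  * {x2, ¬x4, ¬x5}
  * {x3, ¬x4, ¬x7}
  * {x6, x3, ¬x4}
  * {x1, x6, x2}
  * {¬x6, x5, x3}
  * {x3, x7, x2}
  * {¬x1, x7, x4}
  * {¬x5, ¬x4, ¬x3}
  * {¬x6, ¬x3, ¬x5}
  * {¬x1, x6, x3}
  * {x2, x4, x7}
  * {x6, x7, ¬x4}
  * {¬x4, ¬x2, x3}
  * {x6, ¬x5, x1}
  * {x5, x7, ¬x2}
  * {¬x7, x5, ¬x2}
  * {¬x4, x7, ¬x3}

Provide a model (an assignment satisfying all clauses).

x1=False, x2=False, x3=True, x4=True, x5=False, x6=True, x7=True

Branch on x1: take x1 = False.
The remaining clauses are satisfied by x2 = False, x3 = True, x4 = True, x5 = False, x6 = True, x7 = True.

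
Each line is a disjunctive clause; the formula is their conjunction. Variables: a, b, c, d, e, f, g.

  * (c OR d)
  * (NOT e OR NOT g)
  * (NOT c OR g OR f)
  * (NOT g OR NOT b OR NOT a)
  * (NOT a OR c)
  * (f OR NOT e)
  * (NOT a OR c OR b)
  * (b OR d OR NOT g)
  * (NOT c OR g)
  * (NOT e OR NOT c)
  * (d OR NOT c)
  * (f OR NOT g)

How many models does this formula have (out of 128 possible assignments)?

Split on c, then g.
  c=1, g=1: remaining (a,b,d,e,f) ∈ {(0,0,1,0,1); (0,1,1,0,1); (1,0,1,0,1)} — 3.
  c=1, g=0: a clause becomes empty — 0.
  c=0, g=1: remaining (a,b,d,e,f) ∈ {(0,0,1,0,1); (0,1,1,0,1)} — 2.
  c=0, g=0: b free; 3 ways for (a,d,e,f) × 2^1 = 6.
Total: 3 + 0 + 2 + 6 = 11.

11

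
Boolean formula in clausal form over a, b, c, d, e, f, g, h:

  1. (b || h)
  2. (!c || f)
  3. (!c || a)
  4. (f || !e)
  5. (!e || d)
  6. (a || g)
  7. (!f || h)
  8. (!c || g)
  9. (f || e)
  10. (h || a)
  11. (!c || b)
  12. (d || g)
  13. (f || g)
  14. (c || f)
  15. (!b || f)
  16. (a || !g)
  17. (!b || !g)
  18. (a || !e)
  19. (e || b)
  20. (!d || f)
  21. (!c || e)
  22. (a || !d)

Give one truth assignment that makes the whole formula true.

Pure literal: a appears only positively; assign a = True.
Pure literal: h appears only positively; assign h = True.
Try b = False.
  then c is forced to False.
  then f is forced to True.
  then e is forced to True.
  then d is forced to True.
g is now unconstrained; take g = True.
Every clause has at least one true literal under this assignment.

a=T, b=F, c=F, d=T, e=T, f=T, g=T, h=T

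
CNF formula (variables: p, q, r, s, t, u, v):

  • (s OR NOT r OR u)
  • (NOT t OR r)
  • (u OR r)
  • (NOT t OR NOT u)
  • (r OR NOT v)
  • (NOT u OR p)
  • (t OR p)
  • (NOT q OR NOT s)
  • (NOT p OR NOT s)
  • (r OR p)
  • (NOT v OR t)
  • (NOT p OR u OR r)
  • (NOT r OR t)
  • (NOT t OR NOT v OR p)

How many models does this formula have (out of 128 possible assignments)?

Satisfying assignments:
  p=F q=F r=T s=T t=T u=F v=F
  p=T q=F r=F s=F t=F u=T v=F
  p=T q=T r=F s=F t=F u=T v=F
That's 3 in total.

3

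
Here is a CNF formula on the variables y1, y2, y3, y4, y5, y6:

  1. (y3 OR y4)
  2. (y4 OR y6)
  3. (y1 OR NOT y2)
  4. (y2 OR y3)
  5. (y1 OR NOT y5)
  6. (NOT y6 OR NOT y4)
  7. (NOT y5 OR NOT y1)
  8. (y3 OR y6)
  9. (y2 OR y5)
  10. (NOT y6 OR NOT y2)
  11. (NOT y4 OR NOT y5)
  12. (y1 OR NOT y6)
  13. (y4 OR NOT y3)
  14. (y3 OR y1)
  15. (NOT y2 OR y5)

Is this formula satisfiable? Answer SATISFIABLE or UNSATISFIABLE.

y1 = True:
  propagation gives y5=False, y2=True; an empty clause results — contradiction.
y1 = False:
  propagation gives y2=False, y3=True, y5=False; an empty clause results — contradiction.
Every branch closes, so no satisfying assignment exists.

UNSATISFIABLE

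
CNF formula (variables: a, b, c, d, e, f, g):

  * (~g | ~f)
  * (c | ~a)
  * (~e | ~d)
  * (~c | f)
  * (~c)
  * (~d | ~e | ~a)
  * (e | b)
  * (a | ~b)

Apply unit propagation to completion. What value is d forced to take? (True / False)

(~c) stands alone — c = False.
(c | ~a) with c = False leaves only ~a, so a = False.
(a | ~b): since a = False, the clause reduces to (~b). b = False.
In (b | e), b is now false; e must hold, so e = True.
(~e | ~d) with e = True leaves only ~d, so d = False.

False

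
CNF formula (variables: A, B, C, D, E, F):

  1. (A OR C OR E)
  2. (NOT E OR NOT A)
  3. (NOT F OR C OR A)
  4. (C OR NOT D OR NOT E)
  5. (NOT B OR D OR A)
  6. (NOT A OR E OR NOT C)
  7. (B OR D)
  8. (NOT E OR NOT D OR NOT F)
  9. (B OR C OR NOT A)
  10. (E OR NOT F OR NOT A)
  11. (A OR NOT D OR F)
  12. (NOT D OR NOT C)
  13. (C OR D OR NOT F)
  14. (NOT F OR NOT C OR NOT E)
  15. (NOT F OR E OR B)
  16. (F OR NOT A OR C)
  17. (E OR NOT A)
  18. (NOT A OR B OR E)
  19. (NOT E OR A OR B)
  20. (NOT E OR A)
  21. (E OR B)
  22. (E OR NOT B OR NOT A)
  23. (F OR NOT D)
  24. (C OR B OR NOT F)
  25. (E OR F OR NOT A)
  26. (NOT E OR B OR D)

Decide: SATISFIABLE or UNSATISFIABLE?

E = True:
  propagation gives A=False; an empty clause results — contradiction.
E = False:
  propagation gives A=False, C=True, D=False, B=False; an empty clause results — contradiction.
Every branch closes, so no satisfying assignment exists.

UNSATISFIABLE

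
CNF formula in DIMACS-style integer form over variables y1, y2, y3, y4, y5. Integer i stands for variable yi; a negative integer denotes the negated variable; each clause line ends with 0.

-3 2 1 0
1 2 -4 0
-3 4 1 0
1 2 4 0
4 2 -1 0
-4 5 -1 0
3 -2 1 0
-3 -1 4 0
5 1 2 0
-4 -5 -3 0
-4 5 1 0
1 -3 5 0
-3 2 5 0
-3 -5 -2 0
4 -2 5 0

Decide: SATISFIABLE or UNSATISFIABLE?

SATISFIABLE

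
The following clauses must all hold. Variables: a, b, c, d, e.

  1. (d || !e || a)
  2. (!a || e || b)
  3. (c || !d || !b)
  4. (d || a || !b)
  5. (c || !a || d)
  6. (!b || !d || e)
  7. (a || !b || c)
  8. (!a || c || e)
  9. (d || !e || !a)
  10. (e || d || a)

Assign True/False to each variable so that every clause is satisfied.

a=T, b=T, c=T, d=F, e=F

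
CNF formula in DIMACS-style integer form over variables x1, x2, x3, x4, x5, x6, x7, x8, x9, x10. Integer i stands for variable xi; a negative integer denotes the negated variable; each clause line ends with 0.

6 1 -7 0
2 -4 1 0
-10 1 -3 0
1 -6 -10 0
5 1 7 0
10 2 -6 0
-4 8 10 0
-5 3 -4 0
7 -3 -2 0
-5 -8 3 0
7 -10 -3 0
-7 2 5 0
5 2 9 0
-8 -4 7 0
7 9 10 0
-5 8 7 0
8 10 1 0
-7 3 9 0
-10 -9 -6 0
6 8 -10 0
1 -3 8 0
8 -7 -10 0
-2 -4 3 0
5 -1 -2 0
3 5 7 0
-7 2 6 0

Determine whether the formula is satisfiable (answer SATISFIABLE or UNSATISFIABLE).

SATISFIABLE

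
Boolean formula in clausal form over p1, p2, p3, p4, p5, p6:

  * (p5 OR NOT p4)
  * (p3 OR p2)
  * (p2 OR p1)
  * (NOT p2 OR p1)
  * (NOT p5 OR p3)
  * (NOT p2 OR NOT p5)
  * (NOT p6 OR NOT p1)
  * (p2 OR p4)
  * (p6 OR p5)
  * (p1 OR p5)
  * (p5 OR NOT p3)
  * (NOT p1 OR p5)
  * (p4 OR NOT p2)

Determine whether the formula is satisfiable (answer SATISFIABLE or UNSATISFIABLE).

Set p1 = True and propagate.
  then p6 is forced to False.
  then p5 is forced to True.
  then p3 is forced to True.
  then p2 is forced to False.
  then p4 is forced to True.
Every clause has at least one true literal under this assignment.
So p1 = T, p2 = F, p3 = T, p4 = T, p5 = T, p6 = F is a satisfying assignment.

SATISFIABLE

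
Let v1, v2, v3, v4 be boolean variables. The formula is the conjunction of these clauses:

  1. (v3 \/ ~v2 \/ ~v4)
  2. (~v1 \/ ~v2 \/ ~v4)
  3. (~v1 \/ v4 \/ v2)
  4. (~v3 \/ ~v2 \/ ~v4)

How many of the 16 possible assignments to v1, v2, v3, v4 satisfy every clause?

10

Case analysis on v2 and v4:
  v2=T, v4=T: a clause becomes empty — 0.
  v2=T, v4=F: remaining (v1,v3) ∈ {(F,F); (F,T); (T,F); (T,T)} — 4.
  v2=F, v4=T: remaining (v1,v3) ∈ {(F,F); (F,T); (T,F); (T,T)} — 4.
  v2=F, v4=F: remaining (v1,v3) ∈ {(F,F); (F,T)} — 2.
Total: 0 + 4 + 4 + 2 = 10.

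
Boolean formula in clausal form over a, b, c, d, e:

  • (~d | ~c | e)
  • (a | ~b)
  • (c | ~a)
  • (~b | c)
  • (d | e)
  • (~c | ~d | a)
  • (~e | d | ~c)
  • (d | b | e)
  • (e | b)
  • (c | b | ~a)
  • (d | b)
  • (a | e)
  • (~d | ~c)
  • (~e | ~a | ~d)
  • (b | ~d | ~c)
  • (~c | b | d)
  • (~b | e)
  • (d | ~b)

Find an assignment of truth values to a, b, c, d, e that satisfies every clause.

a=0, b=0, c=0, d=1, e=1

Branch on a: take a = False.
  then b is forced to False.
  then e is forced to True.
  then d is forced to True.
  then c is forced to False.
Every clause has at least one true literal under this assignment.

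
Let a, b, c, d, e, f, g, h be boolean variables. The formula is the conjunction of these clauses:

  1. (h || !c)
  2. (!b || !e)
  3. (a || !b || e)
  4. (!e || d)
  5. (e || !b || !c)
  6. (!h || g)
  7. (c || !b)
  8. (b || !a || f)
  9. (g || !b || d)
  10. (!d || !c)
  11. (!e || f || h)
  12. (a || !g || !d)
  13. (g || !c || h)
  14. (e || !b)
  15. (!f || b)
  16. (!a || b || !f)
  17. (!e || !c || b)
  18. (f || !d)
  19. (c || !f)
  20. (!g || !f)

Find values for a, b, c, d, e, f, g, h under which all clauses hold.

a=False, b=False, c=True, d=False, e=False, f=False, g=True, h=True

Branch on a: take a = False.
The remaining clauses are satisfied by b = False, c = True, d = False, e = False, f = False, g = True, h = True.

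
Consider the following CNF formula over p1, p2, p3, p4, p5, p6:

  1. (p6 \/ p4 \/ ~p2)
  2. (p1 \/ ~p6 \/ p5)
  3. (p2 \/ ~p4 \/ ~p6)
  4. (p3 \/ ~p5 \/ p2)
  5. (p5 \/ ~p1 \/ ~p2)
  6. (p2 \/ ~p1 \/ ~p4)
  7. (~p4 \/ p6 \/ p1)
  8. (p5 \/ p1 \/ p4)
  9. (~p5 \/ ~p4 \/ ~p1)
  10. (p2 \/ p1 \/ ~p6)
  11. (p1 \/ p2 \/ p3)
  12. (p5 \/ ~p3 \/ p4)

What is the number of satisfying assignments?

Split on p1, then p2.
  p1=1, p2=1: remaining (p3,p4,p5,p6) ∈ {(0,0,1,1); (1,0,1,1)} — 2.
  p1=1, p2=0: remaining (p3,p4,p5,p6) ∈ {(0,0,0,0); (0,0,0,1); (1,0,1,0); (1,0,1,1)} — 4.
  p1=0, p2=1: remaining (p3,p4,p5,p6) ∈ {(0,0,1,1); (0,1,1,1); (1,0,1,1); (1,1,1,1)} — 4.
  p1=0, p2=0: remaining (p3,p4,p5,p6) ∈ {(1,0,1,0)} — 1.
Total: 2 + 4 + 4 + 1 = 11.

11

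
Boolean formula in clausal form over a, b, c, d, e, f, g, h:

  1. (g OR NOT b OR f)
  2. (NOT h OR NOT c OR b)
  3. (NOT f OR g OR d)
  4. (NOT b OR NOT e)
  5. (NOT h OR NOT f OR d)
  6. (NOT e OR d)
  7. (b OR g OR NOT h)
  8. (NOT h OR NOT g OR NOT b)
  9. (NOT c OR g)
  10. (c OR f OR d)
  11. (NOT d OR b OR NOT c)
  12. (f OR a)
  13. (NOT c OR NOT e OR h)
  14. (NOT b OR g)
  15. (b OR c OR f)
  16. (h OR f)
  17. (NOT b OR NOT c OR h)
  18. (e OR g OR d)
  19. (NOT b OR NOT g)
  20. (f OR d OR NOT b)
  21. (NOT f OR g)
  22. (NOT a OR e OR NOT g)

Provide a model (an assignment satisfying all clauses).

a=True, b=False, c=False, d=True, e=True, f=True, g=True, h=True

Set a = True and propagate.
Set b = False and propagate.
The remaining clauses are satisfied by c = False, d = True, e = True, f = True, g = True, h = True.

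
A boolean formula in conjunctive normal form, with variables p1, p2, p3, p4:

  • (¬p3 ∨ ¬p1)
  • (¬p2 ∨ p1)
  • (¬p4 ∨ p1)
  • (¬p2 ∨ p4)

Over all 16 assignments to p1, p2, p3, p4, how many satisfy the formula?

5

The models are:
  p1=F p2=F p3=F p4=F
  p1=F p2=F p3=T p4=F
  p1=T p2=F p3=F p4=F
  p1=T p2=F p3=F p4=T
  p1=T p2=T p3=F p4=T
That's 5 in total.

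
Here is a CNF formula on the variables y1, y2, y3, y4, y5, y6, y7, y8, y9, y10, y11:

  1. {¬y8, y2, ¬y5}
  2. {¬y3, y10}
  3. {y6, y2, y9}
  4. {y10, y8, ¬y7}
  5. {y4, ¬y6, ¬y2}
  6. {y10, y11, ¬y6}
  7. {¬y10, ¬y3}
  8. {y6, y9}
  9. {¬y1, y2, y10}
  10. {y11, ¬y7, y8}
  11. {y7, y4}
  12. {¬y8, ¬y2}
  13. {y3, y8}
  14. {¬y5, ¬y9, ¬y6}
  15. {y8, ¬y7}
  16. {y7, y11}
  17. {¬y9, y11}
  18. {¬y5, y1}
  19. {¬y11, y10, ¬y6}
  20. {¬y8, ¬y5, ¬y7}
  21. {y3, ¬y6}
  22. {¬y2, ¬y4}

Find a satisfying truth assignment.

y1=False, y2=False, y3=False, y4=True, y5=False, y6=False, y7=True, y8=True, y9=True, y10=False, y11=True

Pure literal: y5 appears only negated; assign y5 = False.
Branch on y1: take y1 = False.
For the remaining variables, y2 = False, y3 = False, y4 = True, y6 = False, y7 = True, y8 = True, y9 = True, y10 = False, y11 = True works.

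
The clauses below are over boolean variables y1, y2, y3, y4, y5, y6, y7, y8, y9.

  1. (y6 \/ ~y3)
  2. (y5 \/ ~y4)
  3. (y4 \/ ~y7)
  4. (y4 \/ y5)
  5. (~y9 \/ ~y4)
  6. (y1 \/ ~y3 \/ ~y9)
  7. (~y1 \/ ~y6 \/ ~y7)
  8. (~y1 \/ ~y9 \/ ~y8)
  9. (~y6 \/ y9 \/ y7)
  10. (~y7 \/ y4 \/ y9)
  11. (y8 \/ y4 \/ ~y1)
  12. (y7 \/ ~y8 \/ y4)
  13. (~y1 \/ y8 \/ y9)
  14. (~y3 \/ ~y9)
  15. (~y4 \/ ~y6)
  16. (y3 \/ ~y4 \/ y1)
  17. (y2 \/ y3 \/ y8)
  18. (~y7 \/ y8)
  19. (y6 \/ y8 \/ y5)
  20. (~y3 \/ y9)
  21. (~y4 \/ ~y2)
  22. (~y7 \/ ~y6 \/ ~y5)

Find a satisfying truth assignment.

y1=1  y2=0  y3=0  y4=1  y5=1  y6=0  y7=0  y8=1  y9=0

Set y1 = True and propagate.
Set y2 = False and propagate.
The remaining clauses are satisfied by y3 = False, y4 = True, y5 = True, y6 = False, y7 = False, y8 = True, y9 = False.
Every clause has at least one true literal under this assignment.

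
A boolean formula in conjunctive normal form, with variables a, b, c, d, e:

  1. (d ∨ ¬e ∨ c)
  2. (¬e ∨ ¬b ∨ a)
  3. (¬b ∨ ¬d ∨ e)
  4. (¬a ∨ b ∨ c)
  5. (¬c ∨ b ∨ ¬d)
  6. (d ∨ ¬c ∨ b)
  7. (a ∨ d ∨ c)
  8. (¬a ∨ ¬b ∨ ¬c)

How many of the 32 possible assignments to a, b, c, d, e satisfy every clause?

5

Satisfying assignments:
  a=F b=F c=F d=T e=F
  a=F b=F c=F d=T e=T
  a=F b=T c=T d=F e=F
  a=T b=T c=F d=F e=F
  a=T b=T c=F d=T e=T
That's 5 in total.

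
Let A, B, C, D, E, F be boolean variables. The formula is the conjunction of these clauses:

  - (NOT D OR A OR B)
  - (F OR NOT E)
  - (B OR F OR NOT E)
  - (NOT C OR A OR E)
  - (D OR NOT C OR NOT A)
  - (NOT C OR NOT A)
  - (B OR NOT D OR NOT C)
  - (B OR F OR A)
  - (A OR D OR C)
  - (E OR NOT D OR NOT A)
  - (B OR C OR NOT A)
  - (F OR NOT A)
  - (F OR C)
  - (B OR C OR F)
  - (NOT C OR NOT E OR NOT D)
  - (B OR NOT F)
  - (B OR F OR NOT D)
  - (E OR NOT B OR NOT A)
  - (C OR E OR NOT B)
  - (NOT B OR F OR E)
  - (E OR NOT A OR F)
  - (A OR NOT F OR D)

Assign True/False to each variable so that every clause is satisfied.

A=F  B=T  C=F  D=T  E=T  F=T

Branch on A: take A = False.
The remaining clauses are satisfied by B = True, C = False, D = True, E = True, F = True.
Every clause has at least one true literal under this assignment.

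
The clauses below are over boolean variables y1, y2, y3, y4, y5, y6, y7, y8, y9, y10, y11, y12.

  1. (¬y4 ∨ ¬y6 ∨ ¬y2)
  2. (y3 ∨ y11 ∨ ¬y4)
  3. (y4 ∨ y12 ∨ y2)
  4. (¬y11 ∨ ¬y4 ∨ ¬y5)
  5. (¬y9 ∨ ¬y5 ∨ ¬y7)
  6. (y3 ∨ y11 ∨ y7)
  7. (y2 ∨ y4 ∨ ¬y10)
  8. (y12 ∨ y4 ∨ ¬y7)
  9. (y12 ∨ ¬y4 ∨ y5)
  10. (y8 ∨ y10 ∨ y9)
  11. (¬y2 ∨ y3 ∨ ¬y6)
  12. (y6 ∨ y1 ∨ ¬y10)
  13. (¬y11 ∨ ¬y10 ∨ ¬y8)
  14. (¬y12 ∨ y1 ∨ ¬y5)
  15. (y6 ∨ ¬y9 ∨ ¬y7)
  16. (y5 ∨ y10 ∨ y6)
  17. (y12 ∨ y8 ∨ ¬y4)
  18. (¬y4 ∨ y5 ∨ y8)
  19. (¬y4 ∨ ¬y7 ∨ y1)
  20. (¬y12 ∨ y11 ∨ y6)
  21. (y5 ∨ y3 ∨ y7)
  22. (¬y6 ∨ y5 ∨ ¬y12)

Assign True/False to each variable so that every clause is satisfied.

y1 occurs only positively in the remaining clauses — set y1 = True.
Pure literal: y3 appears only positively; assign y3 = True.
Try y2 = False.
Try y4 = True.
Branch on y5: take y5 = True.
  then y11 is forced to False.
For the remaining variables, y6 = False, y7 = True, y8 = True, y9 = False, y10 = False, y12 = False works.
Check each clause:
  1. (¬y6 ∨ ¬y4 ∨ ¬y2) — ¬y6 is true.
  2. (y11 ∨ ¬y4 ∨ y3) — y3 is true.
  3. (y4 ∨ y2 ∨ y12) — y4 is true.
  4. (¬y11 ∨ ¬y4 ∨ ¬y5) — ¬y11 is true.
  5. (¬y5 ∨ ¬y9 ∨ ¬y7) — ¬y9 is true.
  6. (y7 ∨ y11 ∨ y3) — y3 is true.
  7. (¬y10 ∨ y2 ∨ y4) — y4 is true.
  8. (¬y7 ∨ y4 ∨ y12) — y4 is true.
  9. (y5 ∨ ¬y4 ∨ y12) — y5 is true.
  10. (y9 ∨ y8 ∨ y10) — y8 is true.
  11. (¬y2 ∨ y3 ∨ ¬y6) — ¬y6 is true.
  12. (¬y10 ∨ y6 ∨ y1) — y1 is true.
  13. (¬y10 ∨ ¬y8 ∨ ¬y11) — ¬y11 is true.
  14. (y1 ∨ ¬y12 ∨ ¬y5) — y1 is true.
  15. (y6 ∨ ¬y9 ∨ ¬y7) — ¬y9 is true.
  16. (y6 ∨ y10 ∨ y5) — y5 is true.
  17. (y12 ∨ y8 ∨ ¬y4) — y8 is true.
  18. (y5 ∨ ¬y4 ∨ y8) — y8 is true.
  19. (y1 ∨ ¬y7 ∨ ¬y4) — y1 is true.
  20. (y6 ∨ y11 ∨ ¬y12) — ¬y12 is true.
  21. (y3 ∨ y5 ∨ y7) — y3 is true.
  22. (¬y12 ∨ ¬y6 ∨ y5) — ¬y6 is true.

y1=T, y2=F, y3=T, y4=T, y5=T, y6=F, y7=T, y8=T, y9=F, y10=F, y11=F, y12=F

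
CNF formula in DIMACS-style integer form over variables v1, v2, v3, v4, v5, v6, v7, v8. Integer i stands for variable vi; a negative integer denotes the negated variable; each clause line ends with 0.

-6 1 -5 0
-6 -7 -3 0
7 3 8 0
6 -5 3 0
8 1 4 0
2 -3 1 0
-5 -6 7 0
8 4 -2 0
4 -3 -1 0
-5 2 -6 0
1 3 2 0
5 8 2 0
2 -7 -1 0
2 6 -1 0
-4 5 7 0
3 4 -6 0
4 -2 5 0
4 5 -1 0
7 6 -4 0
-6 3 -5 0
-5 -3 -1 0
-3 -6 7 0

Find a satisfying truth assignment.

Pure literal: v8 appears only positively; assign v8 = True.
Try v1 = False.
The remaining clauses are satisfied by v2 = True, v3 = True, v4 = False, v5 = True, v6 = False, v7 = True.
Every clause has at least one true literal under this assignment.

v1=False  v2=True  v3=True  v4=False  v5=True  v6=False  v7=True  v8=True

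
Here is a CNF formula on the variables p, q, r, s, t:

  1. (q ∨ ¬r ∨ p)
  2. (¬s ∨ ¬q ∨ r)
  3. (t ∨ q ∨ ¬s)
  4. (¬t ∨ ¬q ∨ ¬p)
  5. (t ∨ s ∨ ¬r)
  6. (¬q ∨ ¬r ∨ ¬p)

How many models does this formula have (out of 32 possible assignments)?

14

Case analysis on q and r:
  q=1, r=1: remaining (p,s,t) ∈ {(0,0,1); (0,1,0); (0,1,1)} — 3.
  q=1, r=0: remaining (p,s,t) ∈ {(0,0,0); (0,0,1); (1,0,0)} — 3.
  q=0, r=1: remaining (p,s,t) ∈ {(1,0,1); (1,1,1)} — 2.
  q=0, r=0: p free; 3 ways for (s,t) × 2^1 = 6.
Total: 3 + 3 + 2 + 6 = 14.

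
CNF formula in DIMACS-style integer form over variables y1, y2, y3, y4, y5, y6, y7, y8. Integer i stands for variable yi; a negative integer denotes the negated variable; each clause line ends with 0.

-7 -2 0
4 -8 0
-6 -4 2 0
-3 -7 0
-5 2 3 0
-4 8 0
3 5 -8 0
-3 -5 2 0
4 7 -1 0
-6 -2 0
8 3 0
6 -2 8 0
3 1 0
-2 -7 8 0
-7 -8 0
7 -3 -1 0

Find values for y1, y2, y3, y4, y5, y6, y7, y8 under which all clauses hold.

y1=False, y2=False, y3=True, y4=False, y5=False, y6=True, y7=False, y8=False

Check each clause:
  1. (~y2 | ~y7) — ~y7 is true.
  2. (y4 | ~y8) — ~y8 is true.
  3. (~y6 | ~y4 | y2) — ~y4 is true.
  4. (~y3 | ~y7) — ~y7 is true.
  5. (~y5 | y3 | y2) — y3 is true.
  6. (~y4 | y8) — ~y4 is true.
  7. (y5 | y3 | ~y8) — ~y8 is true.
  8. (~y5 | y2 | ~y3) — ~y5 is true.
  9. (~y1 | y7 | y4) — ~y1 is true.
  10. (~y2 | ~y6) — ~y2 is true.
  11. (y3 | y8) — y3 is true.
  12. (y6 | ~y2 | y8) — y6 is true.
  13. (y1 | y3) — y3 is true.
  14. (~y2 | y8 | ~y7) — ~y7 is true.
  15. (~y7 | ~y8) — ~y8 is true.
  16. (~y1 | ~y3 | y7) — ~y1 is true.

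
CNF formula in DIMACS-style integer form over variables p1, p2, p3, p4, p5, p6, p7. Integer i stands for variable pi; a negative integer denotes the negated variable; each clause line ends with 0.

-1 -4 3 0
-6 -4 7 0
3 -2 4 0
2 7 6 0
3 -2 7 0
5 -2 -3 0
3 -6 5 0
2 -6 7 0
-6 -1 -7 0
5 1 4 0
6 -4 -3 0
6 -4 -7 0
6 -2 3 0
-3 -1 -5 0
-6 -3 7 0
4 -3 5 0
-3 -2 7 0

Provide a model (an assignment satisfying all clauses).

p1=0  p2=0  p3=0  p4=0  p5=1  p6=1  p7=1

Try p1 = False.
Branch on p2: take p2 = False.
The remaining clauses are satisfied by p3 = False, p4 = False, p5 = True, p6 = True, p7 = True.
Every clause has at least one true literal under this assignment.
Check each clause:
  1. {¬p1, p3, ¬p4} — ¬p4 is true.
  2. {¬p6, p7, ¬p4} — ¬p4 is true.
  3. {p3, ¬p2, p4} — ¬p2 is true.
  4. {p2, p7, p6} — p6 is true.
  5. {p3, ¬p2, p7} — ¬p2 is true.
  6. {p5, ¬p3, ¬p2} — ¬p3 is true.
  7. {p3, ¬p6, p5} — p5 is true.
  8. {p2, ¬p6, p7} — p7 is true.
  9. {¬p1, ¬p6, ¬p7} — ¬p1 is true.
  10. {p1, p5, p4} — p5 is true.
  11. {¬p3, p6, ¬p4} — ¬p4 is true.
  12. {¬p4, ¬p7, p6} — ¬p4 is true.
  13. {¬p2, p3, p6} — ¬p2 is true.
  14. {¬p1, ¬p5, ¬p3} — ¬p3 is true.
  15. {¬p3, p7, ¬p6} — ¬p3 is true.
  16. {p4, p5, ¬p3} — ¬p3 is true.
  17. {p7, ¬p2, ¬p3} — ¬p3 is true.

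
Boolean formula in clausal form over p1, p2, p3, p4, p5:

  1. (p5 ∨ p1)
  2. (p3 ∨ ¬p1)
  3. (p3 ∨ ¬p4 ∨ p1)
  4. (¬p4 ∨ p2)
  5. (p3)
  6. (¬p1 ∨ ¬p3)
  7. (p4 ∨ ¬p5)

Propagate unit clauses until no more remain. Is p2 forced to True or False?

True

(p3) stands alone — p3 = True.
(¬p1 ∨ ¬p3) with p3 = True leaves only ¬p1, so p1 = False.
From (p1 ∨ p5) and p1 = False: p5 = True.
(¬p5 ∨ p4): since p5 = True, the clause reduces to (p4). p4 = True.
In (¬p4 ∨ p2), ¬p4 is now false; p2 must hold, so p2 = True.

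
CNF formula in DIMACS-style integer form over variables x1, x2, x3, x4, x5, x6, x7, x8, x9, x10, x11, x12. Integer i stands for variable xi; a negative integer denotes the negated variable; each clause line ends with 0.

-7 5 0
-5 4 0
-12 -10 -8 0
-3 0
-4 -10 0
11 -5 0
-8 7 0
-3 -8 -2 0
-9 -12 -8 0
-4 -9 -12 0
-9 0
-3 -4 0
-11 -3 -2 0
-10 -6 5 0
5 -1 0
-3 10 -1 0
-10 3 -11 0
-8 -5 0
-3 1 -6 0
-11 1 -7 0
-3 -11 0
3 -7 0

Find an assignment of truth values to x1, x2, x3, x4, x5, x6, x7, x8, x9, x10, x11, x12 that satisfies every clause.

(NOT x3) is a unit clause, so x3 = False.
(NOT x9) is a unit clause, so x9 = False.
The clause (NOT x7) is unit: x7 must be False.
The clause (NOT x8) is unit: x8 must be False.
Pure literal: x1 appears only negated; assign x1 = False.
x6 occurs only negated in the remaining clauses — set x6 = False.
Try x4 = True.
  then x10 is forced to False.
Try x5 = True.
  then x11 is forced to True.
x2, x12 are now unconstrained; take x2 = True, x12 = False.
Every clause has at least one true literal under this assignment.

x1=0, x2=1, x3=0, x4=1, x5=1, x6=0, x7=0, x8=0, x9=0, x10=0, x11=1, x12=0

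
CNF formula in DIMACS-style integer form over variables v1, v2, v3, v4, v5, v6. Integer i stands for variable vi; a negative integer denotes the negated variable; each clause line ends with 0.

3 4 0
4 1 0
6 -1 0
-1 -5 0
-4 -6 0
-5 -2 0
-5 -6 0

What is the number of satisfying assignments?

Split on v1, then v4.
  v1=T, v4=T: a clause becomes empty — 0.
  v1=T, v4=F: remaining (v2,v3,v5,v6) ∈ {(F,T,F,T); (T,T,F,T)} — 2.
  v1=F, v4=T: v3 free; 3 ways for (v2,v5,v6) × 2^1 = 6.
  v1=F, v4=F: a clause becomes empty — 0.
Total: 0 + 2 + 6 + 0 = 8.

8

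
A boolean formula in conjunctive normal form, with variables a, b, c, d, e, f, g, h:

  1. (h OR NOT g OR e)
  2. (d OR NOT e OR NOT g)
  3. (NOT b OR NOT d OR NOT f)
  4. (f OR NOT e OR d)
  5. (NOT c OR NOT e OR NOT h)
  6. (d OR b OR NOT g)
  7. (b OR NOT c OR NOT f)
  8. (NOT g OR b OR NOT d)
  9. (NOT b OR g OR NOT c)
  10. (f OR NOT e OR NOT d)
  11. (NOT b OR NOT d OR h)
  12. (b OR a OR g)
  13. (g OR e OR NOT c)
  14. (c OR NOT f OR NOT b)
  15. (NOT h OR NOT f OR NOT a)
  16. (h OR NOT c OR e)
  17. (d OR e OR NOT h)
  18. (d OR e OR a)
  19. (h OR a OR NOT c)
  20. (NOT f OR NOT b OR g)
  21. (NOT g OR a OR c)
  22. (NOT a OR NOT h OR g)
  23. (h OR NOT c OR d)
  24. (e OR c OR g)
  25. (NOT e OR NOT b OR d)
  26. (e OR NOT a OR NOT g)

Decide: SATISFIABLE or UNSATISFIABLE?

SATISFIABLE

Try a = True.
For the remaining variables, b = False, c = False, d = True, e = True, f = True, g = False, h = False works.
Every clause has at least one true literal under this assignment.
So a = 1, b = 0, c = 0, d = 1, e = 1, f = 1, g = 0, h = 0 is a satisfying assignment.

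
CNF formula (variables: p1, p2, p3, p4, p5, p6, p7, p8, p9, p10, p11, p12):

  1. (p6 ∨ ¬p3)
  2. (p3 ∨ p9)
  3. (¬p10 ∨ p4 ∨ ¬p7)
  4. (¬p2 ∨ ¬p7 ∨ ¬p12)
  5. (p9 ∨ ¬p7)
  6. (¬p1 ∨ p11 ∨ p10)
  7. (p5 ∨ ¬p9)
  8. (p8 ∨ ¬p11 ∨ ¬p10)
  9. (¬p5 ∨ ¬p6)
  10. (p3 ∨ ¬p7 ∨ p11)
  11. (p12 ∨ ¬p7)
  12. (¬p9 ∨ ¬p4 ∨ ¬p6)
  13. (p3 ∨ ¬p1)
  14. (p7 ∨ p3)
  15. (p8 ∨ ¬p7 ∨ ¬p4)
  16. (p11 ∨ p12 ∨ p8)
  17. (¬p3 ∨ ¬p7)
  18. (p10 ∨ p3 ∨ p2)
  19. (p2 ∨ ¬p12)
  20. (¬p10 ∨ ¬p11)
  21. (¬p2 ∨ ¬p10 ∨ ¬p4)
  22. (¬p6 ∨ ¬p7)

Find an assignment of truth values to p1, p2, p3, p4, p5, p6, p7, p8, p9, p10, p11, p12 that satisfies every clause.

p1=F  p2=T  p3=T  p4=F  p5=F  p6=T  p7=F  p8=T  p9=F  p10=F  p11=T  p12=T

Check each clause:
  1. (¬p3 ∨ p6) — p6 is true.
  2. (p9 ∨ p3) — p3 is true.
  3. (¬p10 ∨ ¬p7 ∨ p4) — ¬p7 is true.
  4. (¬p7 ∨ ¬p2 ∨ ¬p12) — ¬p7 is true.
  5. (p9 ∨ ¬p7) — ¬p7 is true.
  6. (p10 ∨ ¬p1 ∨ p11) — p11 is true.
  7. (¬p9 ∨ p5) — ¬p9 is true.
  8. (¬p11 ∨ ¬p10 ∨ p8) — p8 is true.
  9. (¬p5 ∨ ¬p6) — ¬p5 is true.
  10. (p3 ∨ ¬p7 ∨ p11) — p11 is true.
  11. (p12 ∨ ¬p7) — ¬p7 is true.
  12. (¬p4 ∨ ¬p9 ∨ ¬p6) — ¬p4 is true.
  13. (p3 ∨ ¬p1) — p3 is true.
  14. (p3 ∨ p7) — p3 is true.
  15. (¬p7 ∨ p8 ∨ ¬p4) — p8 is true.
  16. (p11 ∨ p12 ∨ p8) — p8 is true.
  17. (¬p7 ∨ ¬p3) — ¬p7 is true.
  18. (p2 ∨ p3 ∨ p10) — p2 is true.
  19. (¬p12 ∨ p2) — p2 is true.
  20. (¬p11 ∨ ¬p10) — ¬p10 is true.
  21. (¬p4 ∨ ¬p2 ∨ ¬p10) — ¬p4 is true.
  22. (¬p7 ∨ ¬p6) — ¬p7 is true.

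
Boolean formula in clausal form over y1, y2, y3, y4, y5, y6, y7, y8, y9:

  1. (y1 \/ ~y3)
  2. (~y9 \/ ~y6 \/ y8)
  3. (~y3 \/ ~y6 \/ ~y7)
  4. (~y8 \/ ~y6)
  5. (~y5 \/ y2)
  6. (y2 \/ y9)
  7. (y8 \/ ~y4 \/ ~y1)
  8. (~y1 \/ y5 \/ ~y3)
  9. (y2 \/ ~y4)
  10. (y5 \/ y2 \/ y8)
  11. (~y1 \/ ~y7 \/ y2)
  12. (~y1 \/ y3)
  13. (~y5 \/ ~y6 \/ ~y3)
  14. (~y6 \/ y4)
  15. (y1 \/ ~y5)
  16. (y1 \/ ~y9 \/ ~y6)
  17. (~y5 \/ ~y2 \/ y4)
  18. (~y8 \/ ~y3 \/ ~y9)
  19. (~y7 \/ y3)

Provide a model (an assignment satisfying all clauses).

y1=False  y2=True  y3=False  y4=True  y5=False  y6=False  y7=False  y8=True  y9=True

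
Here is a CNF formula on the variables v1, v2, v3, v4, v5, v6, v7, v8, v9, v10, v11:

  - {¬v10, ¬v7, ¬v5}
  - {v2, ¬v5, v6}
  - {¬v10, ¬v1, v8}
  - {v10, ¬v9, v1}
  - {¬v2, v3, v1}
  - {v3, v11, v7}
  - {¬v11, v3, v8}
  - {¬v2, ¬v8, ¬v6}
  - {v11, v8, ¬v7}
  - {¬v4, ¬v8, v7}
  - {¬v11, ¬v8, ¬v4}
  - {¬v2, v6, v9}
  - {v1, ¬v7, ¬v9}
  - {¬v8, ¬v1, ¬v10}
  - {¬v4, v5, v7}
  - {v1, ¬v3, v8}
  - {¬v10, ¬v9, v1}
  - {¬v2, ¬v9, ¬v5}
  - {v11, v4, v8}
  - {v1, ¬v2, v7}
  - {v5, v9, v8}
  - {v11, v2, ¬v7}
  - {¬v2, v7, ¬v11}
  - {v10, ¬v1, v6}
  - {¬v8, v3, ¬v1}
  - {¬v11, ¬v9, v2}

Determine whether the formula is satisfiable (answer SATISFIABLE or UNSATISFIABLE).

SATISFIABLE

Set v1 = False and propagate.
The remaining clauses are satisfied by v2 = False, v3 = True, v4 = False, v5 = True, v6 = True, v7 = False, v8 = True, v9 = False, v10 = True, v11 = True.
So v1=False, v2=False, v3=True, v4=False, v5=True, v6=True, v7=False, v8=True, v9=False, v10=True, v11=True is a satisfying assignment.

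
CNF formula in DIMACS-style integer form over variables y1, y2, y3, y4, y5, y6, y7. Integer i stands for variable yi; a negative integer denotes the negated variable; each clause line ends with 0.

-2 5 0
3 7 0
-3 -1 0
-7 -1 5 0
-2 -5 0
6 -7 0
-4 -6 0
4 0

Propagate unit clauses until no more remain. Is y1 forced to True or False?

False

(y4) stands alone — y4 = True.
From (!y4 || !y6) and y4 = True: y6 = False.
(!y7 || y6) with y6 = False leaves only !y7, so y7 = False.
In (y3 || y7), y7 is now false; y3 must hold, so y3 = True.
(!y3 || !y1) with y3 = True leaves only !y1, so y1 = False.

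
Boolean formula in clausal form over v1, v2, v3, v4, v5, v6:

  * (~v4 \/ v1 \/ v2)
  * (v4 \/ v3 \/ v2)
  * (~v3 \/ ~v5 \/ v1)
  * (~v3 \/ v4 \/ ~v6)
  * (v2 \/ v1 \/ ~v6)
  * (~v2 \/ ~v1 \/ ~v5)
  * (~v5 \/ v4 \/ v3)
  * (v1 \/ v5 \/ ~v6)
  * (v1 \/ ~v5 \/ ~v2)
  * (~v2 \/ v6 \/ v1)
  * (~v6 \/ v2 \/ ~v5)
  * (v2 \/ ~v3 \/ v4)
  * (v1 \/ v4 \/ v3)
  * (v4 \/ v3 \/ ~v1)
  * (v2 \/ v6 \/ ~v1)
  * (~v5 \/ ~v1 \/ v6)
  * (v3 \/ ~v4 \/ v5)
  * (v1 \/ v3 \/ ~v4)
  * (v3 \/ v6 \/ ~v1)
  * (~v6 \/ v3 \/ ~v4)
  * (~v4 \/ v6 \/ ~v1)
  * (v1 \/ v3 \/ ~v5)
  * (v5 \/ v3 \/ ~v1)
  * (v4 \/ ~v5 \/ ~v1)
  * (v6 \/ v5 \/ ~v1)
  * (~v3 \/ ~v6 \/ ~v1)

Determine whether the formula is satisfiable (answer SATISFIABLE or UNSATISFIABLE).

UNSATISFIABLE

v1 = True:
  v3 = True:
    propagation gives v6=False, v2=True, v5=False; an empty clause results — contradiction.
  v3 = False:
    propagation gives v4=True, v5=True, v2=False, v6=False; an empty clause results — contradiction.
v1 = False:
  v3 = True:
    propagation gives v5=False, v6=False, v2=False, v4=False; an empty clause results — contradiction.
  v3 = False:
    propagation gives v4=True; an empty clause results — contradiction.
Every branch closes, so no satisfying assignment exists.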